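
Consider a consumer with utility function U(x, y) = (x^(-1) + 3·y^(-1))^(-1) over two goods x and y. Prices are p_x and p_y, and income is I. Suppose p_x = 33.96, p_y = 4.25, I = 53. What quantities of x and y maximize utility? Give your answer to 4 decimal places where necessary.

x* = 0.9677, y* = 4.738

Numerically y/x = 4.896097, so x* = 53/(33.96 + 4.25·4.896097) = 0.9677 and y* = 4.896097·0.9677 = 4.738.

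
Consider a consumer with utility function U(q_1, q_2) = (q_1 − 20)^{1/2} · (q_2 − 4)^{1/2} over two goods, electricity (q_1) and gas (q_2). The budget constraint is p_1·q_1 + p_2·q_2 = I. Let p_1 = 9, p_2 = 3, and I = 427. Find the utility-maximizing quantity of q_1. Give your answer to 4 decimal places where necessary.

q_1* = 33.0556

Let q_1' = q_1−20, q_2' = q_2−4. MRS = q_2'/q_1' = p_1/p_2.
After buying the subsistence bundle (20, 4), a share 0.5 of the remaining income goes to q_1: q_1* = 20 + 0.5·(I − 20p_1 − 4p_2)/p_1.
Discretionary income = 427 − 20·9 − 4·3 = 235; q_1* = 20 + 0.5·235/9 = 33.0556.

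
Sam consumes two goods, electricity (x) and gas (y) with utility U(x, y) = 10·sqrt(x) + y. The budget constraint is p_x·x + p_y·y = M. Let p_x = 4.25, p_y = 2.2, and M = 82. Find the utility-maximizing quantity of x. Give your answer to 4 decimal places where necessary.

Utility is quasi-linear in y; the FOC for x is 5/√x = p_x/p_y.
Thus x* = (5·p_y/p_x)² — independent of M — with the rest of income spent on y.
Plugging in: x* = (5·2.2/4.25)² = 6.699.

x* = 6.699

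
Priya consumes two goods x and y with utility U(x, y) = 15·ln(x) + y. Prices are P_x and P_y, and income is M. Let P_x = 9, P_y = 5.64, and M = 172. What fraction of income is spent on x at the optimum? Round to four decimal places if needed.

share on x = 0.4919

MU_x = 15/x, MU_y = 1. Tangency: 15/x = P_x/P_y.
So x*(P_x,P_y) = 15·P_y/P_x, independent of income; and y* = (M − 15·P_y)/P_y.
At the given prices: x* = 15·5.64/9 = 9.4, and y* = 15.4965.
Expenditure on x: 9·9.4 = 84.6; share = 0.4919.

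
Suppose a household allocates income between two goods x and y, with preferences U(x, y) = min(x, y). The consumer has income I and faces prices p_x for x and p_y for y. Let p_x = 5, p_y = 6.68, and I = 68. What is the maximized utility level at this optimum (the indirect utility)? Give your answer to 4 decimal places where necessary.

Leontief preferences: the optimum is at the kink where x/1 = y/1, i.e. y = x.
Budget: p_x·x + p_y·x = I, so (p_x + p_y)·x = I.
Demand: x*(p_x,p_y,I) = I/(p_x + p_y), y* = I/(p_x + p_y).
Here 5 + 6.68 = 11.68, giving x* = 5.8219 and y* = 5.8219.
Utility at the optimum: U(5.8219, 5.8219) = 5.8219.

V = 5.8219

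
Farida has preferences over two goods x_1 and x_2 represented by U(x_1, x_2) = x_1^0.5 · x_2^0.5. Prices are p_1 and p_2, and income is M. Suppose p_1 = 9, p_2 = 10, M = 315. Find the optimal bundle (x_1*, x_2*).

Tangency: MRS = x_2/x_1 = p_1/p_2.
Rearranging, p_2·x_2 = p_1·x_1. Substituting into the budget gives p_1·x_1·(1 + 1) = M.
Demand: x_1*(p_1,p_2,M) = 0.5·M/p_1 and x_2* = 0.5·M/p_2.
At p_1=9, p_2=10, M=315: x_1* = 0.5·315/9 = 17.5, x_2* = 15.75.

x_1* = 17.5, x_2* = 15.75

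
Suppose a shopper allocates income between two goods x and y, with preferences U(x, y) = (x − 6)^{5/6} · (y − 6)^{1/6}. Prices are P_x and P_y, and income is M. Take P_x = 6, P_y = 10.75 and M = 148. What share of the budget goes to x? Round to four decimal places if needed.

share on x = 0.5107

MRS = 5·(y−6)/(x−6). Tangency with P_x/P_y gives y−6 = (1/5)·(P_x/P_y)·(x−6).
Substituting into the budget: x* = 6 + 5/6·(M − 6·P_x − 6·P_y)/P_x, and y* = 6 + 1/6·(…)/P_y.
Discretionary income = 148 − 6·6 − 6·10.75 = 47.5; x* = 6 + 5/6·47.5/6 = 12.5972; y* = 6 + 1/6·47.5/10.75 = 6.7364.
Expenditure on x: 6·12.5972 = 75.5833; share = 0.5107.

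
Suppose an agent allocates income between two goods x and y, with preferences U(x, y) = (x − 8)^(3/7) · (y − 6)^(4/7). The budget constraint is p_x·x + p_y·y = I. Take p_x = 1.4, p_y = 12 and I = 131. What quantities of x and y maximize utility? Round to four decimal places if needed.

x* = 22.6327, y* = 8.2762

Let x' = x−8, y' = y−6. MRS = (3/4)·y'/x' = p_x/p_y.
After buying the subsistence bundle (8, 6), a share 3/7 of the remaining income goes to x: x* = 8 + 3/7·(I − 8p_x − 6p_y)/p_x.
Discretionary income = 131 − 8·1.4 − 6·12 = 47.8; x* = 8 + 3/7·47.8/1.4 = 22.6327; y* = 6 + 4/7·47.8/12 = 8.2762.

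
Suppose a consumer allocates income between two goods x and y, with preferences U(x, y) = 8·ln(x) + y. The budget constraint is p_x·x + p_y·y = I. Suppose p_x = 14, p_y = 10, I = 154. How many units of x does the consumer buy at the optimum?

Set MRS = p_x/p_y: (8/x)/1 = p_x/p_y.
So x*(p_x,p_y) = 8·p_y/p_x, independent of income; and y* = (I − 8·p_y)/p_y.
At the given prices: x* = 8·10/14 = 5.7143.

x* = 5.7143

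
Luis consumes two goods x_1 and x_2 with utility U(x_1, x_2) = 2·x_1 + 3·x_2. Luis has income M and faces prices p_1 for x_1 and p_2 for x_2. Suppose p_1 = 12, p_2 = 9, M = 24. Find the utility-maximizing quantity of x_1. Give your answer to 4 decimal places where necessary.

x_2 gives more utility per dollar, so spend all income on x_2: x_2* = M/p_2, x_1* = 0.
Numerically: x_1* = 0, x_2* = 2.6667.

x_1* = 0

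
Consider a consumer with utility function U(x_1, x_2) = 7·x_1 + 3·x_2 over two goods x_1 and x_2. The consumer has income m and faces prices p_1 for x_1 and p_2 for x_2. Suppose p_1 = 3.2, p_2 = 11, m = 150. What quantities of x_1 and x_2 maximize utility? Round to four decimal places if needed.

x_1* = 46.875, x_2* = 0

Perfect substitutes: compare marginal utility per dollar. 7/p_1 vs 3/p_2 → 2.1875 vs 0.2727.
x_1 gives more utility per dollar, so spend all income on x_1: x_1* = m/p_1, x_2* = 0.
Numerically: x_1* = 46.875, x_2* = 0.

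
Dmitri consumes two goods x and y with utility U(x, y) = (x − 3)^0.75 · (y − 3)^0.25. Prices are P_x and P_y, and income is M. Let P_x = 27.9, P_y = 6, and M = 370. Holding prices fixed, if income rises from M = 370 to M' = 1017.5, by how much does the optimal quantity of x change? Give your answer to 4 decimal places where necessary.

Δx* = 17.4059

This is Cobb-Douglas in (x−3, y−3): tangency gives 0.75·P_y·(y−3) = 0.25·P_x·(x−3).
After buying the subsistence bundle (3, 3), a share 0.75 of the remaining income goes to x: x* = 3 + 0.75·(M − 3P_x − 3P_y)/P_x.
Discretionary income = 370 − 3·27.9 − 3·6 = 268.3; x* = 3 + 0.75·268.3/27.9 = 10.2124.
At M' = 1017.5: x* = 27.6183. Change: 27.6183 − 10.2124 = 17.4059.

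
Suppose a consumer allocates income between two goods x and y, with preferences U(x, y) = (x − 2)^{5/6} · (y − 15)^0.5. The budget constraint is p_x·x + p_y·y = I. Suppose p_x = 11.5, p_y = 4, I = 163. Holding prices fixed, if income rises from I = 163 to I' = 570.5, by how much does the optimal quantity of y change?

Δy* = 38.2031

MRS = (5/3)·(y−15)/(x−2). Tangency with p_x/p_y gives y−15 = (3/5)·(p_x/p_y)·(x−2).
After buying the subsistence bundle (2, 15), a share 0.625 of the remaining income goes to x: x* = 2 + 0.625·(I − 2p_x − 15p_y)/p_x.
Discretionary income = 163 − 2·11.5 − 15·4 = 80; y* = 15 + 0.375·80/4 = 22.5.
At I' = 570.5: y* = 60.7031. Change: 60.7031 − 22.5 = 38.2031.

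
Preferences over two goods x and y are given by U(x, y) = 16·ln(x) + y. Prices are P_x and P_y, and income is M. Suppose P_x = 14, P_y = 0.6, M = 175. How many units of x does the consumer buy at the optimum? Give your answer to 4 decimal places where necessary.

x* = 0.6857

MU_x = 16/x, MU_y = 1. Tangency: 16/x = P_x/P_y.
So x*(P_x,P_y) = 16·P_y/P_x, independent of income; and y* = (M − 16·P_y)/P_y.
At the given prices: x* = 16·0.6/14 = 0.6857.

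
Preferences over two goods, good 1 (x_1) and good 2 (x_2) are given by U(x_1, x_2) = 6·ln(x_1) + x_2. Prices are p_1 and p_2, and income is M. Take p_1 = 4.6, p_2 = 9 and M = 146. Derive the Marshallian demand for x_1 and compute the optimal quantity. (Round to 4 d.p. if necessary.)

So x_1*(p_1,p_2) = 6·p_2/p_1, independent of income; and x_2* = (M − 6·p_2)/p_2.
At the given prices: x_1* = 6·9/4.6 = 11.7391.

x_1* = 11.7391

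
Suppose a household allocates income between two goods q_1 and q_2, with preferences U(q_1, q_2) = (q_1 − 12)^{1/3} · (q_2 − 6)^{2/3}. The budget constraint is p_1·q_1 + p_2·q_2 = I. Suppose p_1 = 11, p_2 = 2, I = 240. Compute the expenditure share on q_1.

share on q_1 = 0.6833

MRS = (1/2)·(q_2−6)/(q_1−12). Tangency with p_1/p_2 gives q_2−6 = 2·(p_1/p_2)·(q_1−12).
Substituting into the budget: q_1* = 12 + 1/3·(I − 12·p_1 − 6·p_2)/p_1, and q_2* = 6 + 2/3·(…)/p_2.
Discretionary income = 240 − 12·11 − 6·2 = 96; q_1* = 12 + 1/3·96/11 = 14.9091; q_2* = 6 + 2/3·96/2 = 38.
Expenditure on q_1: 11·14.9091 = 164; share = 0.6833.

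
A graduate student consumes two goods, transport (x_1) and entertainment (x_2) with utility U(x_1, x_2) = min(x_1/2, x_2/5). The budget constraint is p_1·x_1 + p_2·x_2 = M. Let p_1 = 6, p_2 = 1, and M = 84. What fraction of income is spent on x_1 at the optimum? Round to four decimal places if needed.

share on x_1 = 0.7059

With perfect complements, no substitution: consume in ratio x_1:x_2 = 2:5.
Budget: p_1·x_1 + p_2·(5/2)·x_1 = M, so (2·p_1 + 5·p_2)·x_1 = 2·M.
Demand: x_1*(p_1,p_2,M) = 2·M/(2·p_1 + 5·p_2), x_2* = 5·M/(2·p_1 + 5·p_2).
Here 2·6 + 5·1 = 17, giving x_1* = 9.8824 and x_2* = 24.7059.
Expenditure on x_1: 6·9.8824 = 59.2941; share = 0.7059.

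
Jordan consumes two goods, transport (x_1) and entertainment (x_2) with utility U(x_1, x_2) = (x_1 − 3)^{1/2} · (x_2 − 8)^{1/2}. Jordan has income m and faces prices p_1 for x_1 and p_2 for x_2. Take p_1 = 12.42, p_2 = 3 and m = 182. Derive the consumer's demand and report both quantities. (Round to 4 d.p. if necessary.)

x_1* = 7.8607, x_2* = 28.1233

This is Cobb-Douglas in (x_1−3, x_2−8): tangency gives 0.5·p_2·(x_2−8) = 0.5·p_1·(x_1−3).
Substituting into the budget: x_1* = 3 + 0.5·(m − 3·p_1 − 8·p_2)/p_1, and x_2* = 8 + 0.5·(…)/p_2.
Discretionary income = 182 − 3·12.42 − 8·3 = 120.74; x_1* = 3 + 0.5·120.74/12.42 = 7.8607; x_2* = 8 + 0.5·120.74/3 = 28.1233.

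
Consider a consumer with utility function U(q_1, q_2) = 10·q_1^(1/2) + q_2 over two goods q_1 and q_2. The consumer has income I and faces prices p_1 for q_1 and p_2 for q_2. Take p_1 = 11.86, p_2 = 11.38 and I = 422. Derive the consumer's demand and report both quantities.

Thus q_1* = (5·p_2/p_1)² — independent of I — with the rest of income spent on q_2.
Plugging in: q_1* = (5·11.38/11.86)² = 23.0173, q_2* = 13.0944.

q_1* = 23.0173, q_2* = 13.0944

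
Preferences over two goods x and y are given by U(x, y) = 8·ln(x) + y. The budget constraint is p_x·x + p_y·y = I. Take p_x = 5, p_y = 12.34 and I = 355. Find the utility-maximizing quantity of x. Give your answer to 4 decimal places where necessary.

x* = 19.744

Set MRS = p_x/p_y: (8/x)/1 = p_x/p_y.
So x*(p_x,p_y) = 8·p_y/p_x, independent of income; and y* = (I − 8·p_y)/p_y.
At the given prices: x* = 8·12.34/5 = 19.744.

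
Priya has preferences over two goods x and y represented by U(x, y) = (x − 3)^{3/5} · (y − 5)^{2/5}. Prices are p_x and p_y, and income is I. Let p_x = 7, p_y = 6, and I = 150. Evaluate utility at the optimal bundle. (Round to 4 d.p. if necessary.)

V = 7.6742

This is Cobb-Douglas in (x−3, y−5): tangency gives 0.6·p_y·(y−5) = 0.4·p_x·(x−3).
Substituting into the budget: x* = 3 + 0.6·(I − 3·p_x − 5·p_y)/p_x, and y* = 5 + 0.4·(…)/p_y.
Discretionary income = 150 − 3·7 − 5·6 = 99; x* = 3 + 0.6·99/7 = 11.4857; y* = 5 + 0.4·99/6 = 11.6.
Utility at the optimum: U(11.4857, 11.6) = 7.6742.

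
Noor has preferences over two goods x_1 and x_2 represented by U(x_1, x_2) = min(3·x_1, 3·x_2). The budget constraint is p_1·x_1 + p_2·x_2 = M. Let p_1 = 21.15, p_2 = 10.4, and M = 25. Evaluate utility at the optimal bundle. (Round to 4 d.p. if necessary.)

With perfect complements, no substitution: consume in ratio x_1:x_2 = 3:3.
Budget: p_1·x_1 + p_2·x_1 = M, so (3·p_1 + 3·p_2)·x_1 = 3·M.
Demand: x_1*(p_1,p_2,M) = 3·M/(3·p_1 + 3·p_2), x_2* = 3·M/(3·p_1 + 3·p_2).
Here 3·21.15 + 3·10.4 = 94.65, giving x_1* = 0.7924 and x_2* = 0.7924.
Utility at the optimum: U(0.7924, 0.7924) = 2.3772.

V = 2.3772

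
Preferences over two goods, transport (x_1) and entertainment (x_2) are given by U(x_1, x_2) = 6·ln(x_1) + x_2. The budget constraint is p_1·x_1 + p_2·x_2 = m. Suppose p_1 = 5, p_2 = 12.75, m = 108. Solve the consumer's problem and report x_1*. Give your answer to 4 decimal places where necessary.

MU_x_1 = 6/x_1, MU_x_2 = 1. Tangency: 6/x_1 = p_1/p_2.
So x_1*(p_1,p_2) = 6·p_2/p_1, independent of income; and x_2* = (m − 6·p_2)/p_2.
At the given prices: x_1* = 6·12.75/5 = 15.3.

x_1* = 15.3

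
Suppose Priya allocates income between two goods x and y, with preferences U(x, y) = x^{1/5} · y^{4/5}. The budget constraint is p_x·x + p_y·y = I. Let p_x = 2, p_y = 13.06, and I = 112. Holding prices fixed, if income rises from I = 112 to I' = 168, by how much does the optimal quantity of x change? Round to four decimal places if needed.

Δx* = 5.6

The MRS is (1/4)·y/x. Set MRS = p_x/p_y.
So 0.2·p_y·y = 0.8·p_x·x; combined with the budget, a share 0.2 of income goes to x.
Demand: x*(p_x,p_y,I) = 0.2·I/p_x and y* = 0.8·I/p_y.
At p_x=2, p_y=13.06, I=112: x* = 0.2·112/2 = 11.2.
At I' = 168: x* = 16.8. Change: 16.8 − 11.2 = 5.6.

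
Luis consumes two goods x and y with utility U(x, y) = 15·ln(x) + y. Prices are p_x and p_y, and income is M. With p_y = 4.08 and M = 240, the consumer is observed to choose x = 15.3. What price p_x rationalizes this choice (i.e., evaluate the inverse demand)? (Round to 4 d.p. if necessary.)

Set MRS = p_x/p_y: (15/x)/1 = p_x/p_y.
So x*(p_x,p_y) = 15·p_y/p_x, independent of income; and y* = (M − 15·p_y)/p_y.
Set x* = 15.3 in the demand function and solve for p_x: p_x = 4.

p_x = 4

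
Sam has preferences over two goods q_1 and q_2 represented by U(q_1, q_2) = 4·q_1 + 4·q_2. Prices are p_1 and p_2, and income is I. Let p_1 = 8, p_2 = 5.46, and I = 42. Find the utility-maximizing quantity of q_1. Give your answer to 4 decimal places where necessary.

Perfect substitutes: compare marginal utility per dollar. 4/p_1 vs 4/p_2 → 0.5 vs 0.7326.
q_2 gives more utility per dollar, so spend all income on q_2: q_2* = I/p_2, q_1* = 0.
Numerically: q_1* = 0, q_2* = 7.6923.

q_1* = 0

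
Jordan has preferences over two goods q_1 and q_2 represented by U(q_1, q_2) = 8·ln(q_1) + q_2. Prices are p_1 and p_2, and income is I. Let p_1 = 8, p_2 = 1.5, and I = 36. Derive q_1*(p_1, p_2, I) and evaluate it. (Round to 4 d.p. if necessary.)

Set MRS = p_1/p_2: (8/q_1)/1 = p_1/p_2.
So q_1*(p_1,p_2) = 8·p_2/p_1, independent of income; and q_2* = (I − 8·p_2)/p_2.
At the given prices: q_1* = 8·1.5/8 = 1.5.

q_1* = 1.5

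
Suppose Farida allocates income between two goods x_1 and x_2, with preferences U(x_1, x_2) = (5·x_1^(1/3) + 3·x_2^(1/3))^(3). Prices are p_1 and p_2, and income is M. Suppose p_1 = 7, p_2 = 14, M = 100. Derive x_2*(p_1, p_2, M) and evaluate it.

From the CES first-order condition, (5/3)·(x_2/x_1)^(2/3) = p_1/p_2.
Hence x_2/x_1 = ((3/5)·p_1/p_2)^(1/(2/3)), i.e. raised to the 1.5 power.
Substitute x_2 = (x_2/x_1)·x_1 into the budget: x_1* = M/(p_1 + p_2·(x_2/x_1)).
Numerically x_2/x_1 = 0.164317, so x_1* = 100/(7 + 14·0.164317) = 10.7522 and x_2* = 0.164317·10.7522 = 1.7668.

x_2* = 1.7668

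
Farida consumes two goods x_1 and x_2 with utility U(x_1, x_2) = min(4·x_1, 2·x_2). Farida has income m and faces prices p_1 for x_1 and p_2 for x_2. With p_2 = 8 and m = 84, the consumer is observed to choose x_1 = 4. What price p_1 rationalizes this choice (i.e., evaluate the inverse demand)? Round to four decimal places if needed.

p_1 = 5

Leontief preferences: the optimum is at the kink where x_1/2 = x_2/4, i.e. x_2 = 2·x_1.
Budget: p_1·x_1 + p_2·2·x_1 = m, so (2·p_1 + 4·p_2)·x_1 = 2·m.
Demand: x_1*(p_1,p_2,m) = 2·m/(2·p_1 + 4·p_2), x_2* = 4·m/(2·p_1 + 4·p_2).
Set x_1* = 4 in the demand function and solve for p_1: p_1 = 5.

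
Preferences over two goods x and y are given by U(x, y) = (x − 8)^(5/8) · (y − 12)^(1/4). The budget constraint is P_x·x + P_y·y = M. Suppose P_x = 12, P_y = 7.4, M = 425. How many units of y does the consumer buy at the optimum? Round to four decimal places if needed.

y* = 21.2741

This is Cobb-Douglas in (x−8, y−12): tangency gives 0.625·P_y·(y−12) = 0.25·P_x·(x−8).
Substituting into the budget: x* = 8 + 5/7·(M − 8·P_x − 12·P_y)/P_x, and y* = 12 + 2/7·(…)/P_y.
Discretionary income = 425 − 8·12 − 12·7.4 = 240.2; y* = 12 + 2/7·240.2/7.4 = 21.2741.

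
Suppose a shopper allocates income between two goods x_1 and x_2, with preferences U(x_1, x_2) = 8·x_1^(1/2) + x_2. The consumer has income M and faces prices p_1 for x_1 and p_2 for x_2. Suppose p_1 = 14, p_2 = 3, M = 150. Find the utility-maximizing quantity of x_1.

x_1* = 0.7347

Utility is quasi-linear in x_2; the FOC for x_1 is 4/√x_1 = p_1/p_2.
Thus x_1* = (4·p_2/p_1)² — independent of M — with the rest of income spent on x_2.
Plugging in: x_1* = (4·3/14)² = 0.7347.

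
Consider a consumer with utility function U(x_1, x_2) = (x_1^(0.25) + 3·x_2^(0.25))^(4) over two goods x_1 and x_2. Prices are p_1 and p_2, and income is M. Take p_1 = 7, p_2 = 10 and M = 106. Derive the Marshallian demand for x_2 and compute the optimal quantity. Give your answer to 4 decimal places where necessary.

Numerically x_2/x_1 = 2.689216, so x_1* = 106/(7 + 10·2.689216) = 3.1276 and x_2* = 2.689216·3.1276 = 8.4107.

x_2* = 8.4107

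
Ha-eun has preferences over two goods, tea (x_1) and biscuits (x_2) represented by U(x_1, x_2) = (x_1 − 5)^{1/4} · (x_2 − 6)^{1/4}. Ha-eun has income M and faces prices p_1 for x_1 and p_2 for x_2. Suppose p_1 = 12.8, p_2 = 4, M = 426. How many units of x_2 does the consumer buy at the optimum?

Let x_1' = x_1−5, x_2' = x_2−6. MRS = x_2'/x_1' = p_1/p_2.
After buying the subsistence bundle (5, 6), a share 0.5 of the remaining income goes to x_1: x_1* = 5 + 0.5·(M − 5p_1 − 6p_2)/p_1.
Discretionary income = 426 − 5·12.8 − 6·4 = 338; x_2* = 6 + 0.5·338/4 = 48.25.

x_2* = 48.25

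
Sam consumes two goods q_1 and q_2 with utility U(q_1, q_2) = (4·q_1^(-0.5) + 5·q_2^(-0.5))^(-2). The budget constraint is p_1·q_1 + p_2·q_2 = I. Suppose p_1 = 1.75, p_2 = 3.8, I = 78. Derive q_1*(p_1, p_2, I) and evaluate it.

q_1* = 17.8098

MU_q_1 ∝ 4·q_1^(-1.5), MU_q_2 ∝ 5·q_2^(-1.5), so MRS = (4/5)·(q_2/q_1)^(1.5) = p_1/p_2.
Solve for the ratio: q_2/q_1 = [(5/4)·p_1/p_2]^(2/3).
With the ratio pinned down, the budget gives q_1* = I/(p_1 + p_2·(q_2/q_1)) and q_2* = (q_2/q_1)·q_1*.
Numerically q_2/q_1 = 0.692006, so q_1* = 78/(1.75 + 3.8·0.692006) = 17.8098.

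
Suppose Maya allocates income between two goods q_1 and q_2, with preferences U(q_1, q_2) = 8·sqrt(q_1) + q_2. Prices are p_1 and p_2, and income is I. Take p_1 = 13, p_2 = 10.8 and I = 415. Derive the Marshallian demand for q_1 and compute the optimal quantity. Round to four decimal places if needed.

Set MRS = p_1/p_2: 4·q_1^(−1/2) = p_1/p_2.
Thus q_1* = (4·p_2/p_1)² — independent of I — with the rest of income spent on q_2.
Plugging in: q_1* = (4·10.8/13)² = 11.0428.

q_1* = 11.0428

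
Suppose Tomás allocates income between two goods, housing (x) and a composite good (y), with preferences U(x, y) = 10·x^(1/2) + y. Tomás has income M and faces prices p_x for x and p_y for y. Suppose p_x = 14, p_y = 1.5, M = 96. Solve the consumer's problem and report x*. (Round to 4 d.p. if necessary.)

x* = 0.287

MU_x = 5/√x, MU_y = 1. Tangency: 5/√x = p_x/p_y.
Solve: √x = 5·p_y/p_x, so x*(p_x,p_y) = (5·p_y/p_x)², and y* = (M − p_x·x*)/p_y.
Plugging in: x* = (5·1.5/14)² = 0.287.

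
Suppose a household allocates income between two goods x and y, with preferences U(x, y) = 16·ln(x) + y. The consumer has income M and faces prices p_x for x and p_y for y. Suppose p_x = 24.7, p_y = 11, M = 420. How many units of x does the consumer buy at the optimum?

Set MRS = p_x/p_y: (16/x)/1 = p_x/p_y.
So x*(p_x,p_y) = 16·p_y/p_x, independent of income; and y* = (M − 16·p_y)/p_y.
At the given prices: x* = 16·11/24.7 = 7.1255.

x* = 7.1255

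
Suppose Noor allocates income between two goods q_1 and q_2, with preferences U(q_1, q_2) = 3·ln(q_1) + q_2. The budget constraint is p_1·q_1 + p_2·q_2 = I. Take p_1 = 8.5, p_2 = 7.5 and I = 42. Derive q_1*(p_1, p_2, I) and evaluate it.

Set MRS = p_1/p_2: (3/q_1)/1 = p_1/p_2.
So q_1*(p_1,p_2) = 3·p_2/p_1, independent of income; and q_2* = (I − 3·p_2)/p_2.
At the given prices: q_1* = 3·7.5/8.5 = 2.6471.

q_1* = 2.6471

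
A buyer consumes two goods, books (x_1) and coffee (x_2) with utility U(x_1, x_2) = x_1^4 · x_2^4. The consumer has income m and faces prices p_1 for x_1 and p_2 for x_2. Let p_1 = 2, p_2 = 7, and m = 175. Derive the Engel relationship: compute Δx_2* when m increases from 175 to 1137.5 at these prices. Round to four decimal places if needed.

Δx_2* = 68.75

The MRS is x_2/x_1. Set MRS = p_1/p_2.
Rearranging, p_2·x_2 = p_1·x_1. Substituting into the budget gives p_1·x_1·(1 + 1) = m.
Demand: x_1*(p_1,p_2,m) = 0.5·m/p_1 and x_2* = 0.5·m/p_2.
At p_1=2, p_2=7, m=175: x_2* = 0.5·175/7 = 12.5.
At m' = 1137.5: x_2* = 81.25. Change: 81.25 − 12.5 = 68.75.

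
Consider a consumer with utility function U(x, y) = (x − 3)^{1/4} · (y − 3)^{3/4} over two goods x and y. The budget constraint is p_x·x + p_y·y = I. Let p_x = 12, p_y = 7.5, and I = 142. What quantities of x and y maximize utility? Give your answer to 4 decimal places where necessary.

This is Cobb-Douglas in (x−3, y−3): tangency gives 0.25·p_y·(y−3) = 0.75·p_x·(x−3).
Substituting into the budget: x* = 3 + 0.25·(I − 3·p_x − 3·p_y)/p_x, and y* = 3 + 0.75·(…)/p_y.
Discretionary income = 142 − 3·12 − 3·7.5 = 83.5; x* = 3 + 0.25·83.5/12 = 4.7396; y* = 3 + 0.75·83.5/7.5 = 11.35.

x* = 4.7396, y* = 11.35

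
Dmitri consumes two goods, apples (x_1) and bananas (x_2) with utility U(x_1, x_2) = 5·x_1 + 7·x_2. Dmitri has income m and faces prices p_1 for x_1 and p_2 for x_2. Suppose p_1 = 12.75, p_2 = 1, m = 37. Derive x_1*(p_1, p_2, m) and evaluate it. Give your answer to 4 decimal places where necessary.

Perfect substitutes: compare marginal utility per dollar. 5/p_1 vs 7/p_2 → 0.3922 vs 7.
x_2 gives more utility per dollar, so spend all income on x_2: x_2* = m/p_2, x_1* = 0.
Numerically: x_1* = 0, x_2* = 37.

x_1* = 0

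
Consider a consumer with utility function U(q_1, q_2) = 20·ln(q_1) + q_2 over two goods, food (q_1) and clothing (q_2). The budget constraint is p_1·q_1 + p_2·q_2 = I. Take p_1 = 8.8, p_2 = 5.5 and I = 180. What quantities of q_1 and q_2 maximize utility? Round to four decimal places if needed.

q_1* = 12.5, q_2* = 12.7273

Set MRS = p_1/p_2: (20/q_1)/1 = p_1/p_2.
So q_1*(p_1,p_2) = 20·p_2/p_1, independent of income; and q_2* = (I − 20·p_2)/p_2.
At the given prices: q_1* = 20·5.5/8.8 = 12.5, and q_2* = 12.7273.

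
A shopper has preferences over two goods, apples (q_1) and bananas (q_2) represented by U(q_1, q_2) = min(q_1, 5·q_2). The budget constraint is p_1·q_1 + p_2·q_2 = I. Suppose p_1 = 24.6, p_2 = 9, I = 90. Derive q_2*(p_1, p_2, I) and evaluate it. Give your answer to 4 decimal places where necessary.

q_2* = 0.6818

Leontief preferences: the optimum is at the kink where q_1/5 = q_2/1, i.e. q_2 = (1/5)·q_1.
Budget: p_1·q_1 + p_2·(1/5)·q_1 = I, so (5·p_1 + p_2)·q_1 = 5·I.
Demand: q_1*(p_1,p_2,I) = 5·I/(5·p_1 + p_2), q_2* = I/(5·p_1 + p_2).
Here 5·24.6 + 9 = 132, giving q_2* = 0.6818.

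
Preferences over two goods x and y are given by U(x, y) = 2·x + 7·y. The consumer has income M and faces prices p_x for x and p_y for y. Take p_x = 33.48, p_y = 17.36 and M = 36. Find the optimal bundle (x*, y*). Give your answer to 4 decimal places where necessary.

Perfect substitutes: compare marginal utility per dollar. 2/p_x vs 7/p_y → 0.0597 vs 0.4032.
y gives more utility per dollar, so spend all income on y: y* = M/p_y, x* = 0.
Numerically: x* = 0, y* = 2.0737.

x* = 0, y* = 2.0737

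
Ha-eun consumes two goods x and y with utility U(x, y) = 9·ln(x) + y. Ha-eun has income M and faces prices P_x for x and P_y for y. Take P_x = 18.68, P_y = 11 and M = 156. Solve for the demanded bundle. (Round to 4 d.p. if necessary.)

Set MRS = P_x/P_y: (9/x)/1 = P_x/P_y.
So x*(P_x,P_y) = 9·P_y/P_x, independent of income; and y* = (M − 9·P_y)/P_y.
At the given prices: x* = 9·11/18.68 = 5.2998, and y* = 5.1818.

x* = 5.2998, y* = 5.1818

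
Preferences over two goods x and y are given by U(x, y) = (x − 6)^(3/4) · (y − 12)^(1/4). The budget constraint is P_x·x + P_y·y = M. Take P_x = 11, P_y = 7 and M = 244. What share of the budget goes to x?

Let x' = x−6, y' = y−12. MRS = 3·y'/x' = P_x/P_y.
After buying the subsistence bundle (6, 12), a share 0.75 of the remaining income goes to x: x* = 6 + 0.75·(M − 6P_x − 12P_y)/P_x.
Discretionary income = 244 − 6·11 − 12·7 = 94; x* = 6 + 0.75·94/11 = 12.4091; y* = 12 + 0.25·94/7 = 15.3571.
Expenditure on x: 11·12.4091 = 136.5; share = 0.5594.

share on x = 0.5594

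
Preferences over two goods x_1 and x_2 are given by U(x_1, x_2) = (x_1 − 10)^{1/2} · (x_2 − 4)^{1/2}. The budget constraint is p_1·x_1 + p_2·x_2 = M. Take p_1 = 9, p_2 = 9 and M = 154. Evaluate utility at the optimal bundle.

After buying the subsistence bundle (10, 4), a share 0.5 of the remaining income goes to x_1: x_1* = 10 + 0.5·(M − 10p_1 − 4p_2)/p_1.
Discretionary income = 154 − 10·9 − 4·9 = 28; x_1* = 10 + 0.5·28/9 = 11.5556; x_2* = 4 + 0.5·28/9 = 5.5556.
Utility at the optimum: U(11.5556, 5.5556) = 1.5556.

V = 1.5556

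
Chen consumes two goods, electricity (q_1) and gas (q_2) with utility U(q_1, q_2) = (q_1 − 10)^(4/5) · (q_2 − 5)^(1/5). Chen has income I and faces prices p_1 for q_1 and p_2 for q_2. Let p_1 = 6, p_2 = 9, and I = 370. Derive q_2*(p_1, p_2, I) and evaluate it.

q_2* = 10.8889

Substituting into the budget: q_1* = 10 + 0.8·(I − 10·p_1 − 5·p_2)/p_1, and q_2* = 5 + 0.2·(…)/p_2.
Discretionary income = 370 − 10·6 − 5·9 = 265; q_2* = 5 + 0.2·265/9 = 10.8889.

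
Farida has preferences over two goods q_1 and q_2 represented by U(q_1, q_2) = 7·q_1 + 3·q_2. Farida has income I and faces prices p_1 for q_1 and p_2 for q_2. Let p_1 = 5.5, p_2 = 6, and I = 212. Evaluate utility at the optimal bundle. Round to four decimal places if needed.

V = 269.8182

Perfect substitutes: compare marginal utility per dollar. 7/p_1 vs 3/p_2 → 1.2727 vs 0.5.
q_1 gives more utility per dollar, so spend all income on q_1: q_1* = I/p_1, q_2* = 0.
Numerically: q_1* = 38.5455, q_2* = 0.
Utility at the optimum: U(38.5455, 0) = 269.8182.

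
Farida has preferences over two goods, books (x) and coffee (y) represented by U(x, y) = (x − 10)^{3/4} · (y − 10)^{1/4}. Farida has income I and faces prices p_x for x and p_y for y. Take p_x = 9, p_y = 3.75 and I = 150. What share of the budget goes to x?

share on x = 0.7125

MRS = 3·(y−10)/(x−10). Tangency with p_x/p_y gives y−10 = (1/3)·(p_x/p_y)·(x−10).
After buying the subsistence bundle (10, 10), a share 0.75 of the remaining income goes to x: x* = 10 + 0.75·(I − 10p_x − 10p_y)/p_x.
Discretionary income = 150 − 10·9 − 10·3.75 = 22.5; x* = 10 + 0.75·22.5/9 = 11.875; y* = 10 + 0.25·22.5/3.75 = 11.5.
Expenditure on x: 9·11.875 = 106.875; share = 0.7125.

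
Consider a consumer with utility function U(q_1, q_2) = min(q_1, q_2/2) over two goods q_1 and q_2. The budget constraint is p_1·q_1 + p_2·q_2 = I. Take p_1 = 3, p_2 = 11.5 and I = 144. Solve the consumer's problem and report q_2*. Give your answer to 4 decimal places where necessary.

Demand: q_1*(p_1,p_2,I) = I/(p_1 + 2·p_2), q_2* = 2·I/(p_1 + 2·p_2).
Here 3 + 2·11.5 = 26, giving q_2* = 11.0769.

q_2* = 11.0769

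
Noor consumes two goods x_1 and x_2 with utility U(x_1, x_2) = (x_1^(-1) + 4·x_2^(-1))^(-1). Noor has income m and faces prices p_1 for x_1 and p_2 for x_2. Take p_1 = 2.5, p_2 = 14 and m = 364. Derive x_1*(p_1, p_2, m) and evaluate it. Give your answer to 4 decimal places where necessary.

From the CES first-order condition, (1/4)·(x_2/x_1)^(2) = p_1/p_2.
Hence x_2/x_1 = (4·p_1/p_2)^(1/(2)), i.e. raised to the 0.5 power.
Substitute x_2 = (x_2/x_1)·x_1 into the budget: x_1* = m/(p_1 + p_2·(x_2/x_1)).
Numerically x_2/x_1 = 0.845154, so x_1* = 364/(2.5 + 14·0.845154) = 25.3974.

x_1* = 25.3974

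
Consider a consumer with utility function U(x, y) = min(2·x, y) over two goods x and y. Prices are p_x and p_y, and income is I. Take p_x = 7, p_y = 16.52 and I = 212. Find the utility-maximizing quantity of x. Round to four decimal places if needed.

With perfect complements, no substitution: consume in ratio x:y = 1:2.
Budget: p_x·x + p_y·2·x = I, so (p_x + 2·p_y)·x = I.
Demand: x*(p_x,p_y,I) = I/(p_x + 2·p_y), y* = 2·I/(p_x + 2·p_y).
Here 7 + 2·16.52 = 40.04, giving x* = 5.2947.

x* = 5.2947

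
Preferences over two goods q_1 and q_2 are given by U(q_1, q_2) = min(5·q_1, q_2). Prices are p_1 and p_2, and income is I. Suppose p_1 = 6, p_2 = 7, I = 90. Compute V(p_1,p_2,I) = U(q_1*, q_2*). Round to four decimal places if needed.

Leontief preferences: the optimum is at the kink where q_1/1 = q_2/5, i.e. q_2 = 5·q_1.
Budget: p_1·q_1 + p_2·5·q_1 = I, so (p_1 + 5·p_2)·q_1 = I.
Demand: q_1*(p_1,p_2,I) = I/(p_1 + 5·p_2), q_2* = 5·I/(p_1 + 5·p_2).
Here 6 + 5·7 = 41, giving q_1* = 2.1951 and q_2* = 10.9756.
Utility at the optimum: U(2.1951, 10.9756) = 10.9756.

V = 10.9756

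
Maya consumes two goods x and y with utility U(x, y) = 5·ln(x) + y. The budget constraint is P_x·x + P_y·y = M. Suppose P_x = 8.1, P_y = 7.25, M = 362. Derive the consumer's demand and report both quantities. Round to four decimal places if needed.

x* = 4.4753, y* = 44.931

Set MRS = P_x/P_y: (5/x)/1 = P_x/P_y.
So x*(P_x,P_y) = 5·P_y/P_x, independent of income; and y* = (M − 5·P_y)/P_y.
At the given prices: x* = 5·7.25/8.1 = 4.4753, and y* = 44.931.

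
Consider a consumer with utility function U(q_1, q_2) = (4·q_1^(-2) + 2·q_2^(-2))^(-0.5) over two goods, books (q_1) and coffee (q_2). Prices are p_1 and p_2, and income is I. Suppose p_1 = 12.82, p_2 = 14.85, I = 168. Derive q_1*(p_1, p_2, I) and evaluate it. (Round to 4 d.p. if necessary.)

MRS = MU_q_1/MU_q_2 = 2·(q_2/q_1)^(3). Set equal to p_1/p_2.
Solve for the ratio: q_2/q_1 = [(1/2)·p_1/p_2]^(1/3).
Substitute q_2 = (q_2/q_1)·q_1 into the budget: q_1* = I/(p_1 + p_2·(q_2/q_1)).
Numerically q_2/q_1 = 0.755748, so q_1* = 168/(12.82 + 14.85·0.755748) = 6.9875.

q_1* = 6.9875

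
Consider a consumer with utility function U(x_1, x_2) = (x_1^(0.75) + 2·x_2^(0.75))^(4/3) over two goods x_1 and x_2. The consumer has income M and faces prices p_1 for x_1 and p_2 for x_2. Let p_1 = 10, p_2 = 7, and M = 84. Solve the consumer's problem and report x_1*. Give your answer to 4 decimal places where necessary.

x_1* = 0.1763

MU_x_1 ∝ x_1^(-0.25), MU_x_2 ∝ 2·x_2^(-0.25), so MRS = (1/2)·(x_2/x_1)^(0.25) = p_1/p_2.
Solve for the ratio: x_2/x_1 = [2·p_1/p_2]^(4).
Substitute x_2 = (x_2/x_1)·x_1 into the budget: x_1* = M/(p_1 + p_2·(x_2/x_1)).
Numerically x_2/x_1 = 66.6389, so x_1* = 84/(10 + 7·66.6389) = 0.1763.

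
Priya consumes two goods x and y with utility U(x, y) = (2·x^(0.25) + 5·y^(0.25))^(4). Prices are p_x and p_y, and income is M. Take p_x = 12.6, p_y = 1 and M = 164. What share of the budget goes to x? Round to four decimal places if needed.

share on x = 0.1124

MU_x ∝ 2·x^(-0.75), MU_y ∝ 5·y^(-0.75), so MRS = (2/5)·(y/x)^(0.75) = p_x/p_y.
Hence y/x = ((5/2)·p_x/p_y)^(1/(0.75)), i.e. raised to the 4/3 power.
Substitute y = (y/x)·x into the budget: x* = M/(p_x + p_y·(y/x)).
Numerically y/x = 99.482664, so x* = 164/(12.6 + 1·99.482664) = 1.4632 and y* = 99.482664·1.4632 = 145.5636.
Expenditure on x: 12.6·1.4632 = 18.4364; share = 0.1124.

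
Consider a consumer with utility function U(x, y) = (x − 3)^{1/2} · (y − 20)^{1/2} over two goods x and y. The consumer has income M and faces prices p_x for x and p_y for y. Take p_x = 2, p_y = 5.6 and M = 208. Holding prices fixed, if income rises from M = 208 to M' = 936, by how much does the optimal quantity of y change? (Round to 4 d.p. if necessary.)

Δy* = 65

Discretionary income = 208 − 3·2 − 20·5.6 = 90; y* = 20 + 0.5·90/5.6 = 28.0357.
At M' = 936: y* = 93.0357. Change: 93.0357 − 28.0357 = 65.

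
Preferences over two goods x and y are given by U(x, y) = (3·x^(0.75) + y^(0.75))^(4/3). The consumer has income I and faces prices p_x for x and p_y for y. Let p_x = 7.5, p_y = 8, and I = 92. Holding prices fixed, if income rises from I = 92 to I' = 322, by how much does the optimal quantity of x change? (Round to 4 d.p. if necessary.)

From the CES first-order condition, 3·(y/x)^(0.25) = p_x/p_y.
Hence y/x = ((1/3)·p_x/p_y)^(1/(0.25)), i.e. raised to the 4 power.
With the ratio pinned down, the budget gives x* = I/(p_x + p_y·(y/x)) and y* = (y/x)·x*.
Numerically y/x = 0.009537, so x* = 92/(7.5 + 8·0.009537) = 12.1431.
At I' = 322: x* = 42.501. Change: 42.501 − 12.1431 = 30.3579.

Δx* = 30.3579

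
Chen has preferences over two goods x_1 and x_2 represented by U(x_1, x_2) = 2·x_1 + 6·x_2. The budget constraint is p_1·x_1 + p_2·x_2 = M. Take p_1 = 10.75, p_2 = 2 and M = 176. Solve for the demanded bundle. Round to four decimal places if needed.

Perfect substitutes: compare marginal utility per dollar. 2/p_1 vs 6/p_2 → 0.186 vs 3.
x_2 gives more utility per dollar, so spend all income on x_2: x_2* = M/p_2, x_1* = 0.
Numerically: x_1* = 0, x_2* = 88.

x_1* = 0, x_2* = 88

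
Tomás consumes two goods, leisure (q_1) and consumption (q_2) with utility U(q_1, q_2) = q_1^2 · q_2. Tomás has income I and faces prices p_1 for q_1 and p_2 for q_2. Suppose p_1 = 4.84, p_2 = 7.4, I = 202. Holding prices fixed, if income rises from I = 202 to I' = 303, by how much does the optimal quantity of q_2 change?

Tangency: MRS = 2·q_2/q_1 = p_1/p_2.
Rearranging, p_2·q_2 = (1/2)·p_1·q_1. Substituting into the budget gives p_1·q_1·(1 + (1/2)) = I.
Demand: q_1*(p_1,p_2,I) = 2/3·I/p_1 and q_2* = 1/3·I/p_2.
At p_1=4.84, p_2=7.4, I=202: q_2* = 1/3·202/7.4 = 9.0991.
At I' = 303: q_2* = 13.6486. Change: 13.6486 − 9.0991 = 4.5495.

Δq_2* = 4.5495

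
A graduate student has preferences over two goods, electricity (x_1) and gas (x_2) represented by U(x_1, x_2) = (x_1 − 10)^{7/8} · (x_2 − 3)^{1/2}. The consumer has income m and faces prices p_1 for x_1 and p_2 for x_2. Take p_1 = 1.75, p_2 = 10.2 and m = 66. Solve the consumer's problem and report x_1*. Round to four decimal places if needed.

x_1* = 16.5091

MRS = (7/4)·(x_2−3)/(x_1−10). Tangency with p_1/p_2 gives x_2−3 = (4/7)·(p_1/p_2)·(x_1−10).
After buying the subsistence bundle (10, 3), a share 7/11 of the remaining income goes to x_1: x_1* = 10 + 7/11·(m − 10p_1 − 3p_2)/p_1.
Discretionary income = 66 − 10·1.75 − 3·10.2 = 17.9; x_1* = 10 + 7/11·17.9/1.75 = 16.5091.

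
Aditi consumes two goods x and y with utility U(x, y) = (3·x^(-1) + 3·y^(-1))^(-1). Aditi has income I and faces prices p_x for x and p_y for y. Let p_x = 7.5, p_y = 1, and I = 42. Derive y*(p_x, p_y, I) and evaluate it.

Numerically y/x = 2.738613, so x* = 42/(7.5 + 1·2.738613) = 4.1021 and y* = 2.738613·4.1021 = 11.2341.

y* = 11.2341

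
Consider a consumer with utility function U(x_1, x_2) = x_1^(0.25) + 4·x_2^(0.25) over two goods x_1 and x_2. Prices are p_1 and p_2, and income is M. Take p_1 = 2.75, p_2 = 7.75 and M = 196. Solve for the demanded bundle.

x_1* = 12.9698, x_2* = 20.6881

From the CES first-order condition, (1/4)·(x_2/x_1)^(0.75) = p_1/p_2.
Hence x_2/x_1 = (4·p_1/p_2)^(1/(0.75)), i.e. raised to the 4/3 power.
With the ratio pinned down, the budget gives x_1* = M/(p_1 + p_2·(x_2/x_1)) and x_2* = (x_2/x_1)·x_1*.
Numerically x_2/x_1 = 1.5951, so x_1* = 196/(2.75 + 7.75·1.5951) = 12.9698 and x_2* = 1.5951·12.9698 = 20.6881.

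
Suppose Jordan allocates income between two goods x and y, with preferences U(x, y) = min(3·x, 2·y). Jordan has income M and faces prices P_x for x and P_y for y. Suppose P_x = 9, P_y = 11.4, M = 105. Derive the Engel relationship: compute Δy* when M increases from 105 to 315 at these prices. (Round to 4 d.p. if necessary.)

Demand: x*(P_x,P_y,M) = 2·M/(2·P_x + 3·P_y), y* = 3·M/(2·P_x + 3·P_y).
Here 2·9 + 3·11.4 = 52.2, giving y* = 6.0345.
At M' = 315: y* = 18.1034. Change: 18.1034 − 6.0345 = 12.069.

Δy* = 12.069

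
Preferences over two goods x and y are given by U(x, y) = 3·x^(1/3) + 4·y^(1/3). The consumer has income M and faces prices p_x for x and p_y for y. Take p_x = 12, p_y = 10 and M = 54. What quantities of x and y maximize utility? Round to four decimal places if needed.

x* = 1.675, y* = 3.39

From the CES first-order condition, (3/4)·(y/x)^(2/3) = p_x/p_y.
Solve for the ratio: y/x = [(4/3)·p_x/p_y]^(1.5).
With the ratio pinned down, the budget gives x* = M/(p_x + p_y·(y/x)) and y* = (y/x)·x*.
Numerically y/x = 2.023858, so x* = 54/(12 + 10·2.023858) = 1.675 and y* = 2.023858·1.675 = 3.39.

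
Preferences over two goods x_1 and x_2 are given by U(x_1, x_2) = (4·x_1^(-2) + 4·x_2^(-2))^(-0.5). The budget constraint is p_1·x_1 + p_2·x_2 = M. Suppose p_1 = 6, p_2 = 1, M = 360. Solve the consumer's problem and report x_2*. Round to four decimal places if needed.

x_2* = 83.6834

MU_x_1 ∝ 4·x_1^(-3), MU_x_2 ∝ 4·x_2^(-3), so MRS = (x_2/x_1)^(3) = p_1/p_2.
Hence x_2/x_1 = (p_1/p_2)^(1/(3)), i.e. raised to the 1/3 power.
Substitute x_2 = (x_2/x_1)·x_1 into the budget: x_1* = M/(p_1 + p_2·(x_2/x_1)).
Numerically x_2/x_1 = 1.817121, so x_1* = 360/(6 + 1·1.817121) = 46.0528 and x_2* = 1.817121·46.0528 = 83.6834.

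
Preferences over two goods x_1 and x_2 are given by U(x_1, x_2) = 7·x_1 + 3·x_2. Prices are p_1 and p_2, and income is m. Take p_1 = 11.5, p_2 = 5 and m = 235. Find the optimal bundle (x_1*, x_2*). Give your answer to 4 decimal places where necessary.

Linear utility — the consumer picks whichever good has higher MU/price: 7/11.5 = 0.6087 vs 3/5 = 0.6.
x_1 gives more utility per dollar, so spend all income on x_1: x_1* = m/p_1, x_2* = 0.
Numerically: x_1* = 20.4348, x_2* = 0.

x_1* = 20.4348, x_2* = 0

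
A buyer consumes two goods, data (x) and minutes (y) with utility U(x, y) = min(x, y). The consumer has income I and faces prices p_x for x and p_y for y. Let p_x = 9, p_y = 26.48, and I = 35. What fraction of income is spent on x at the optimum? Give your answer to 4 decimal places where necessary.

share on x = 0.2537

Here 9 + 26.48 = 35.48, giving x* = 0.9865 and y* = 0.9865.
Expenditure on x: 9·0.9865 = 8.8782; share = 0.2537.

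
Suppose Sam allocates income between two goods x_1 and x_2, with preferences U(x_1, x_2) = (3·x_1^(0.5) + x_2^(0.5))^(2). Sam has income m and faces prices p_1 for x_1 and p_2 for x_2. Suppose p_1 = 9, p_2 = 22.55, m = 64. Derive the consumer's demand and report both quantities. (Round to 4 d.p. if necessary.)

x_1* = 6.8092, x_2* = 0.1205

MRS = MU_x_1/MU_x_2 = 3·(x_2/x_1)^(0.5). Set equal to p_1/p_2.
Hence x_2/x_1 = ((1/3)·p_1/p_2)^(1/(0.5)), i.e. raised to the 2 power.
Substitute x_2 = (x_2/x_1)·x_1 into the budget: x_1* = m/(p_1 + p_2·(x_2/x_1)).
Numerically x_2/x_1 = 0.017699, so x_1* = 64/(9 + 22.55·0.017699) = 6.8092 and x_2* = 0.017699·6.8092 = 0.1205.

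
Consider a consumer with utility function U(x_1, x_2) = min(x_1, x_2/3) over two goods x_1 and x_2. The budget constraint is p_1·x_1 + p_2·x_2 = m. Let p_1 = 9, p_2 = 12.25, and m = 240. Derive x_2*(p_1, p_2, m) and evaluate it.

Leontief preferences: the optimum is at the kink where x_1/1 = x_2/3, i.e. x_2 = 3·x_1.
Budget: p_1·x_1 + p_2·3·x_1 = m, so (p_1 + 3·p_2)·x_1 = m.
Demand: x_1*(p_1,p_2,m) = m/(p_1 + 3·p_2), x_2* = 3·m/(p_1 + 3·p_2).
Here 9 + 3·12.25 = 45.75, giving x_2* = 15.7377.

x_2* = 15.7377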